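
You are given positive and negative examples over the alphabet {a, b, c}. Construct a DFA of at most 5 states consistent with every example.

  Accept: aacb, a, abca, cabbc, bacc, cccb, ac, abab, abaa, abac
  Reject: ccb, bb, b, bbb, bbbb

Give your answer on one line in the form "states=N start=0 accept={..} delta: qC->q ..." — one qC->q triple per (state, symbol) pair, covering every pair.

states=3 start=0 accept={0,2} delta: 0a->0 0b->1 0c->2 1a->2 1b->1 1c->0 2a->0 2b->0 2c->0

Fold the examples into a partial DFA from state 0: repeatedly fix the first undefined (state, symbol) met by the shortest-then-alphabetical prefix, trying targets in increasing order and rejecting any under which an Accept and a Reject string meet in one state with the same remainder; add a state when all current targets are rejected. Accepting states are where Accept strings end.
a: 0a undefined. 0a->0: ok.
b: 0b undefined. 0b->0: no, a/bb meet in 0. Open state 1: 0b->1.
c: 0c undefined. 0c->0: no, aacb/ccb meet in 1. 0c->1: no, aacb/bb meet in 1 with "b" left. Open state 2: 0c->2.
ba: 1a undefined. 1a->0: no, abab/b meet in 1. 1a->1: no, abab/bb meet in 1 with "b" left. 1a->2: ok.
bb: 1b undefined. 1b->0: no, a/bb meet in 0. 1b->1: ok.
ca: 2a undefined. 2a->0: ok.
cc: 2c undefined. 2c->0: ok.
abc: 1c undefined. 1c->0: ok.
aacb: 2b undefined. 2b->0: ok.
All examples now run through 3 states with every (state, symbol) defined. Accept strings end in {0,2}, Reject strings end in {1}; accept={0,2}.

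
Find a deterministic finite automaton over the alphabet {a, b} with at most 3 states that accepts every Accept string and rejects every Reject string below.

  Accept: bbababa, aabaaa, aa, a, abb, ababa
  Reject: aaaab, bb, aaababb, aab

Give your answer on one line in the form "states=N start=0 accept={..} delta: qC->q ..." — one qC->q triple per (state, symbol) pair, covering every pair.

states=3 start=0 accept={1} delta: 0a->1 0b->0 1a->1 1b->2 2a->0 2b->1

State merging on the prefix tree: take the shortest (then alphabetical) example prefix whose next move is undefined and point that move at state 0, else 1, else 2, ...; a target is out if some Accept/Reject pair would then sit in one state with the same input left (inseparable). If every existing state is out, open a new one.
a: 0a undefined. 0a->0: no, abb/bb meet in 0 with "bb" left. Open state 1: 0a->1.
b: 0b undefined. 0b->0: ok.
aa: 1a undefined. 1a->0: no, aa/aaaab meet in 0. 1a->1: ok.
ab: 1b undefined. 1b->0: no, abb/aaaab meet in 0. 1b->1: no, bbababa/aaaab meet in 1. Open state 2: 1b->2.
aba: 2a undefined. 2a->0: ok.
abb: 2b undefined. 2b->0: no, abb/bb meet in 0. 2b->1: ok.
All examples now run through 3 states with every (state, symbol) defined. Accept strings end in {1}, Reject strings end in {0,2}; accept={1}.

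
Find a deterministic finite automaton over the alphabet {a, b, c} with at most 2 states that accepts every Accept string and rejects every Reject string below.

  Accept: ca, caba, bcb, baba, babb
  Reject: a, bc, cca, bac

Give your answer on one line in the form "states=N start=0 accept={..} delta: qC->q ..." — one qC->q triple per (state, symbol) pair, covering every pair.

Fold the examples into a partial DFA from state 0: repeatedly fix the first undefined (state, symbol) met by the shortest-then-alphabetical prefix, trying targets in increasing order and rejecting any under which an Accept and a Reject string meet in one state with the same remainder; add a state when all current targets are rejected. Accepting states are where Accept strings end.
a: 0a undefined. 0a->0: ok.
b: 0b undefined. 0b->0: no, baba/a meet in 0. Open state 1: 0b->1.
c: 0c undefined. 0c->0: no, ca/a meet in 0. 0c->1: ok.
ba: 1a undefined. 1a->0: no, ca/a meet in 0. 1a->1: ok.
bc: 1c undefined. 1c->0: ok.
bab: 1b undefined. 1b->0: no, caba/a meet in 0. 1b->1: ok.
All examples now run through 2 states with every (state, symbol) defined. Accept strings end in {1}, Reject strings end in {0}; accept={1}.

states=2 start=0 accept={1} delta: 0a->0 0b->1 0c->1 1a->1 1b->1 1c->0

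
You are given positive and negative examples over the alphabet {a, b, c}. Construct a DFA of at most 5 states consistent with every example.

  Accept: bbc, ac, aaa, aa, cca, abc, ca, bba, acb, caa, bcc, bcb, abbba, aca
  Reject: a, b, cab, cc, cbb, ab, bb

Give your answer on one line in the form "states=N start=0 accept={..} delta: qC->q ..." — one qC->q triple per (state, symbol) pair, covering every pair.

State merging on the prefix tree: take the shortest (then alphabetical) example prefix whose next move is undefined and point that move at state 0, else 1, else 2, ...; a target is out if some Accept/Reject pair would then sit in one state with the same input left (inseparable). If every existing state is out, open a new one.
a: 0a undefined. 0a->0: no, aaa/a meet in 0. Open state 1: 0a->1.
b: 0b undefined. 0b->0: no, bba/a meet in 1. 0b->1: ok.
c: 0c undefined. 0c->0: no, cca/a meet in 1. 0c->1: no, ac/cc meet in 1 with "c" left. Open state 2: 0c->2.
aa: 1a undefined. 1a->0: no, aaa/a meet in 1. 1a->1: no, aaa/a meet in 1. 1a->2: ok.
ab: 1b undefined. 1b->0: no, bba/a meet in 1. 1b->1: ok.
ac: 1c undefined. 1c->0: no, acb/a meet in 1. 1c->1: no, bbc/a meet in 1. 1c->2: no, bcc/cc meet in 2 with "c" left. Open state 3: 1c->3.
ca: 2a undefined. 2a->0: no, caa/a meet in 1. 2a->1: no, aaa/a meet in 1. 2a->2: ok.
cb: 2b undefined. 2b->0: ok.
cc: 2c undefined. 2c->0: no, cca/a meet in 1. 2c->1: ok.
aca: 3a undefined. 3a->0: no, aca/cab meet in 0. 3a->1: no, aca/a meet in 1. 3a->2: ok.
acb: 3b undefined. 3b->0: no, acb/cab meet in 0. 3b->1: no, acb/a meet in 1. 3b->2: ok.
bcc: 3c undefined. 3c->0: no, bcc/cab meet in 0. 3c->1: no, bcc/a meet in 1. 3c->2: ok.
All examples now run through 4 states with every (state, symbol) defined. Accept strings end in {2,3}, Reject strings end in {0,1}; accept={2,3}.

states=4 start=0 accept={2,3} delta: 0a->1 0b->1 0c->2 1a->2 1b->1 1c->3 2a->2 2b->0 2c->1 3a->2 3b->2 3c->2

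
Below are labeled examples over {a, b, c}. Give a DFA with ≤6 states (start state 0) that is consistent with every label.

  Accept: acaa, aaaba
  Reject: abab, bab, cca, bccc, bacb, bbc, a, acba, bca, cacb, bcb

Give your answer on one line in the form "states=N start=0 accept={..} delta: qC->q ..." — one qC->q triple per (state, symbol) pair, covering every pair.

states=3 start=0 accept={1} delta: 0a->0 0b->1 0c->1 1a->1 1b->2 1c->2 2a->0 2b->0 2c->2

Fold the examples into a partial DFA from state 0: repeatedly fix the first undefined (state, symbol) met by the shortest-then-alphabetical prefix, trying targets in increasing order and rejecting any under which an Accept and a Reject string meet in one state with the same remainder; add a state when all current targets are rejected. Accepting states are where Accept strings end.
a: 0a undefined. 0a->0: ok.
b: 0b undefined. 0b->0: no, aaaba/abab meet in 0. Open state 1: 0b->1.
c: 0c undefined. 0c->0: no, acaa/cca meet in 0. 0c->1: ok.
ba: 1a undefined. 1a->0: no, acaa/a meet in 0. 1a->1: ok.
bb: 1b undefined. 1b->0: no, acaa/bbc meet in 1. 1b->1: no, acaa/abab meet in 1. Open state 2: 1b->2.
bc: 1c undefined. 1c->0: no, acaa/bacb meet in 1. 1c->1: no, acaa/cca meet in 1. 1c->2: ok.
bbc: 2c undefined. 2c->0: no, acaa/bccc meet in 1. 2c->1: no, acaa/bbc meet in 1. 2c->2: ok.
bca: 2a undefined. 2a->0: ok.
bcb: 2b undefined. 2b->0: ok.
All examples now run through 3 states with every (state, symbol) defined. Accept strings end in {1}, Reject strings end in {0,2}; accept={1}.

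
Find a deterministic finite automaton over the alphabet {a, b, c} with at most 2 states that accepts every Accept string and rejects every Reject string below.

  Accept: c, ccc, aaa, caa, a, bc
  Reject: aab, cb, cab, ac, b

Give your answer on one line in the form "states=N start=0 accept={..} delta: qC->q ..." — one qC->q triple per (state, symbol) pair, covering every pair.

states=2 start=0 accept={1} delta: 0a->1 0b->0 0c->1 1a->0 1b->0 1c->0

Grow the machine one transition at a time. Run the examples from 0; the earliest place one falls off (shortest prefix, ties alphabetical) gets sent to the lowest-numbered state that keeps every Accept/Reject pair distinguishable — a pair clashes when both reach the same state with identical unread suffix — and to a fresh state only if none does.
a: 0a undefined. 0a->0: no, c/ac meet in 0 with "c" left. Open state 1: 0a->1.
b: 0b undefined. 0b->0: ok.
c: 0c undefined. 0c->0: no, c/cb meet in 0. 0c->1: ok.
aa: 1a undefined. 1a->0: ok.
ac: 1c undefined. 1c->0: ok.
cb: 1b undefined. 1b->0: ok.
All examples now run through 2 states with every (state, symbol) defined. Accept strings end in {1}, Reject strings end in {0}; accept={1}.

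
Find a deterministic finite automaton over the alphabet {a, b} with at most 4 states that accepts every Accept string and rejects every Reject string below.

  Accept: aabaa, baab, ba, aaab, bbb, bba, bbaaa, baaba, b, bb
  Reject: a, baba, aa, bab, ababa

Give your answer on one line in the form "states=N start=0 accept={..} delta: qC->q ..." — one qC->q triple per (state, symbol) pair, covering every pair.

states=3 start=0 accept={1,2} delta: 0a->0 0b->1 1a->2 1b->1 2a->1 2b->0

State merging on the prefix tree: take the shortest (then alphabetical) example prefix whose next move is undefined and point that move at state 0, else 1, else 2, ...; a target is out if some Accept/Reject pair would then sit in one state with the same input left (inseparable). If every existing state is out, open a new one.
a: 0a undefined. 0a->0: ok.
b: 0b undefined. 0b->0: no, aabaa/a meet in 0. Open state 1: 0b->1.
ba: 1a undefined. 1a->0: no, aabaa/a meet in 0. 1a->1: no, baab/bab meet in 1 with "b" left. Open state 2: 1a->2.
bb: 1b undefined. 1b->0: no, bba/a meet in 0. 1b->1: ok.
baa: 2a undefined. 2a->0: no, aabaa/a meet in 0. 2a->1: ok.
bab: 2b undefined. 2b->0: ok.
All examples now run through 3 states with every (state, symbol) defined. Accept strings end in {1,2}, Reject strings end in {0}; accept={1,2}.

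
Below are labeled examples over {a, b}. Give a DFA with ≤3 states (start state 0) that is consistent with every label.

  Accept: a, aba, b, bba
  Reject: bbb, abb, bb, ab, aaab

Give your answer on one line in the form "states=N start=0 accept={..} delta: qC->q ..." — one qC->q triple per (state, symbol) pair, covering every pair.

states=3 start=0 accept={0,1} delta: 0a->1 0b->1 1a->0 1b->2 2a->0 2b->2

State merging on the prefix tree: take the shortest (then alphabetical) example prefix whose next move is undefined and point that move at state 0, else 1, else 2, ...; a target is out if some Accept/Reject pair would then sit in one state with the same input left (inseparable). If every existing state is out, open a new one.
a: 0a undefined. 0a->0: no, b/ab meet in 0 with "b" left. Open state 1: 0a->1.
b: 0b undefined. 0b->0: no, b/bbb meet in 0. 0b->1: ok.
aa: 1a undefined. 1a->0: ok.
ab: 1b undefined. 1b->0: no, a/bbb meet in 1. 1b->1: no, a/bbb meet in 1. Open state 2: 1b->2.
aba: 2a undefined. 2a->0: ok.
abb: 2b undefined. 2b->0: no, aba/bbb meet in 0. 2b->1: no, a/bbb meet in 1. 2b->2: ok.
All examples now run through 3 states with every (state, symbol) defined. Accept strings end in {0,1}, Reject strings end in {2}; accept={0,1}.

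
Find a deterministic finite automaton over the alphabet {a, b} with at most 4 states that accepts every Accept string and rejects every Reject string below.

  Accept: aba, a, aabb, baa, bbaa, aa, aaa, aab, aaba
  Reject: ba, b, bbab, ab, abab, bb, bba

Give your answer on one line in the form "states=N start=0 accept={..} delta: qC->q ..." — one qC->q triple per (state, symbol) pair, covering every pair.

Grow the machine one transition at a time. Run the examples from 0; the earliest place one falls off (shortest prefix, ties alphabetical) gets sent to the lowest-numbered state that keeps every Accept/Reject pair distinguishable — a pair clashes when both reach the same state with identical unread suffix — and to a fresh state only if none does.
a: 0a undefined. 0a->0: no, aba/ba meet in 0 with "ba" left. Open state 1: 0a->1.
b: 0b undefined. 0b->0: no, a/ba meet in 1. 0b->1: no, aba/bba meet in 1 with "ba" left. Open state 2: 0b->2.
aa: 1a undefined. 1a->0: no, aabb/bb meet in 2 with "b" left. 1a->1: no, aab/ab meet in 1 with "b" left. 1a->2: no, aa/b meet in 2. Open state 3: 1a->3.
ab: 1b undefined. 1b->0: ok.
ba: 2a undefined. 2a->0: ok.
bb: 2b undefined. 2b->0: no, aba/bba meet in 1. 2b->1: no, aba/bb meet in 1. 2b->2: ok.
aaa: 3a undefined. 3a->0: no, aaa/ba meet in 0. 3a->1: ok.
aab: 3b undefined. 3b->0: no, aabb/b meet in 2. 3b->1: no, aabb/ba meet in 0. 3b->2: no, aabb/b meet in 2. 3b->3: ok.
All examples now run through 4 states with every (state, symbol) defined. Accept strings end in {1,3}, Reject strings end in {0,2}; accept={1,3}.

states=4 start=0 accept={1,3} delta: 0a->1 0b->2 1a->3 1b->0 2a->0 2b->2 3a->1 3b->3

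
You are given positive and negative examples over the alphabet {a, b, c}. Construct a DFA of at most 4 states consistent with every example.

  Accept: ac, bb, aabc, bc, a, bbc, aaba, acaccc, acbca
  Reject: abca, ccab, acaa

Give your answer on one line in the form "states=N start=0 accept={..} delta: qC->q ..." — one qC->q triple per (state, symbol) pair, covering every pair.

states=3 start=0 accept={0,1} delta: 0a->0 0b->0 0c->1 1a->2 1b->2 1c->1 2a->2 2b->2 2c->0

Grow the machine one transition at a time. Run the examples from 0; the earliest place one falls off (shortest prefix, ties alphabetical) gets sent to the lowest-numbered state that keeps every Accept/Reject pair distinguishable — a pair clashes when both reach the same state with identical unread suffix — and to a fresh state only if none does.
a: 0a undefined. 0a->0: ok.
b: 0b undefined. 0b->0: ok.
c: 0c undefined. 0c->0: no, ac/abca meet in 0. Open state 1: 0c->1.
cc: 1c undefined. 1c->0: no, bb/ccab meet in 0. 1c->1: ok.
aca: 1a undefined. 1a->0: no, bb/abca meet in 0. 1a->1: no, ac/abca meet in 1. Open state 2: 1a->2.
acb: 1b undefined. 1b->0: no, acbca/abca meet in 2. 1b->1: no, acbca/abca meet in 2. 1b->2: ok.
acaa: 2a undefined. 2a->0: no, bb/acaa meet in 0. 2a->1: no, ac/acaa meet in 1. 2a->2: ok.
acac: 2c undefined. 2c->0: ok.
ccab: 2b undefined. 2b->0: no, bb/ccab meet in 0. 2b->1: no, ac/ccab meet in 1. 2b->2: ok.
All examples now run through 3 states with every (state, symbol) defined. Accept strings end in {0,1}, Reject strings end in {2}; accept={0,1}.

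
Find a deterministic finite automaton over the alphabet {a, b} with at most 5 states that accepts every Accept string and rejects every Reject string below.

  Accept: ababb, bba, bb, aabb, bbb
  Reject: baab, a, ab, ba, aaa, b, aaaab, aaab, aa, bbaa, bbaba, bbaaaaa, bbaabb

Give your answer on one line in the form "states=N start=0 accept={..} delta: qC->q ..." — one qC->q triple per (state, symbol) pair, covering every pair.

states=5 start=0 accept={2,3} delta: 0a->0 0b->1 1a->0 1b->2 2a->3 2b->2 3a->4 3b->0 4a->0 4b->0

Fold the examples into a partial DFA from state 0: repeatedly fix the first undefined (state, symbol) met by the shortest-then-alphabetical prefix, trying targets in increasing order and rejecting any under which an Accept and a Reject string meet in one state with the same remainder; add a state when all current targets are rejected. Accepting states are where Accept strings end.
a: 0a undefined. 0a->0: ok.
b: 0b undefined. 0b->0: no, ababb/baab meet in 0. Open state 1: 0b->1.
ba: 1a undefined. 1a->0: ok.
bb: 1b undefined. 1b->0: no, ababb/a meet in 0. 1b->1: no, ababb/baab meet in 1. Open state 2: 1b->2.
bba: 2a undefined. 2a->0: no, ababb/bbaabb meet in 2. 2a->1: no, ababb/bbaabb meet in 2. 2a->2: no, ababb/bbaa meet in 2. Open state 3: 2a->3.
bbb: 2b undefined. 2b->0: no, bbb/a meet in 0. 2b->1: no, bbb/baab meet in 1. 2b->2: ok.
bbaa: 3a undefined. 3a->0: no, ababb/bbaabb meet in 2. 3a->1: no, ababb/bbaabb meet in 2. 3a->2: no, ababb/bbaa meet in 2. 3a->3: no, bba/bbaa meet in 3. Open state 4: 3a->4.
bbab: 3b undefined. 3b->0: ok.
bbaaa: 4a undefined. 4a->0: ok.
bbaab: 4b undefined. 4b->0: ok.
All examples now run through 5 states with every (state, symbol) defined. Accept strings end in {2,3}, Reject strings end in {0,1,4}; accept={2,3}.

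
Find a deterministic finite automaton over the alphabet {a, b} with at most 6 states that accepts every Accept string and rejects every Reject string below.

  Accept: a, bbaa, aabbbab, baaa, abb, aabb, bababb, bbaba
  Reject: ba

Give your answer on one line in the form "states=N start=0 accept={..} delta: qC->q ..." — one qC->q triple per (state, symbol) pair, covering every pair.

State merging on the prefix tree: take the shortest (then alphabetical) example prefix whose next move is undefined and point that move at state 0, else 1, else 2, ...; a target is out if some Accept/Reject pair would then sit in one state with the same input left (inseparable). If every existing state is out, open a new one.
a: 0a undefined. 0a->0: ok.
b: 0b undefined. 0b->0: no, a/ba meet in 0. Open state 1: 0b->1.
ba: 1a undefined. 1a->0: no, a/ba meet in 0. 1a->1: no, baaa/ba meet in 1. Open state 2: 1a->2.
bb: 1b undefined. 1b->0: no, bbaba/ba meet in 2. 1b->1: ok.
baa: 2a undefined. 2a->0: ok.
bab: 2b undefined. 2b->0: ok.
All examples now run through 3 states with every (state, symbol) defined. Accept strings end in {0,1}, Reject strings end in {2}; accept={0,1}.

states=3 start=0 accept={0,1} delta: 0a->0 0b->1 1a->2 1b->1 2a->0 2b->0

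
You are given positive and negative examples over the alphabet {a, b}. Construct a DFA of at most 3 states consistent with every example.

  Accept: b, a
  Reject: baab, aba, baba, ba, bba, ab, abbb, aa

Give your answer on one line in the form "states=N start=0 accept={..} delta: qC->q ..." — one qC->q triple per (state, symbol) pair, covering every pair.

Grow the machine one transition at a time. Run the examples from 0; the earliest place one falls off (shortest prefix, ties alphabetical) gets sent to the lowest-numbered state that keeps every Accept/Reject pair distinguishable — a pair clashes when both reach the same state with identical unread suffix — and to a fresh state only if none does.
a: 0a undefined. 0a->0: no, b/ab meet in 0 with "b" left. Open state 1: 0a->1.
b: 0b undefined. 0b->0: no, a/ba meet in 1. 0b->1: ok.
aa: 1a undefined. 1a->0: ok.
ab: 1b undefined. 1b->0: no, b/aba meet in 1. 1b->1: no, b/baab meet in 1. Open state 2: 1b->2.
aba: 2a undefined. 2a->0: ok.
abb: 2b undefined. 2b->0: no, b/abbb meet in 1. 2b->1: ok.
All examples now run through 3 states with every (state, symbol) defined. Accept strings end in {1}, Reject strings end in {0,2}; accept={1}.

states=3 start=0 accept={1} delta: 0a->1 0b->1 1a->0 1b->2 2a->0 2b->1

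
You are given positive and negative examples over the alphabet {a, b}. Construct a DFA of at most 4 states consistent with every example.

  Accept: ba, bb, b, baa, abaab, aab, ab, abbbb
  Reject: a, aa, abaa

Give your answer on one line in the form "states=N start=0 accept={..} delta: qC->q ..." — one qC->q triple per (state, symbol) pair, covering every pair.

states=4 start=0 accept={2,3} delta: 0a->1 0b->2 1a->0 1b->3 2a->2 2b->2 3a->0 3b->0

State merging on the prefix tree: take the shortest (then alphabetical) example prefix whose next move is undefined and point that move at state 0, else 1, else 2, ...; a target is out if some Accept/Reject pair would then sit in one state with the same input left (inseparable). If every existing state is out, open a new one.
a: 0a undefined. 0a->0: no, baa/abaa meet in 0 with "baa" left. Open state 1: 0a->1.
b: 0b undefined. 0b->0: no, ba/a meet in 1. 0b->1: no, ba/aa meet in 1 with "a" left. Open state 2: 0b->2.
aa: 1a undefined. 1a->0: ok.
ab: 1b undefined. 1b->0: no, ab/aa meet in 0. 1b->1: no, abaab/a meet in 1. 1b->2: no, baa/abaa meet in 2 with "aa" left. Open state 3: 1b->3.
ba: 2a undefined. 2a->0: no, ba/aa meet in 0. 2a->1: no, ba/a meet in 1. 2a->2: ok.
bb: 2b undefined. 2b->0: no, bb/aa meet in 0. 2b->1: no, bb/a meet in 1. 2b->2: ok.
aba: 3a undefined. 3a->0: ok.
abb: 3b undefined. 3b->0: ok.
All examples now run through 4 states with every (state, symbol) defined. Accept strings end in {2,3}, Reject strings end in {0,1}; accept={2,3}.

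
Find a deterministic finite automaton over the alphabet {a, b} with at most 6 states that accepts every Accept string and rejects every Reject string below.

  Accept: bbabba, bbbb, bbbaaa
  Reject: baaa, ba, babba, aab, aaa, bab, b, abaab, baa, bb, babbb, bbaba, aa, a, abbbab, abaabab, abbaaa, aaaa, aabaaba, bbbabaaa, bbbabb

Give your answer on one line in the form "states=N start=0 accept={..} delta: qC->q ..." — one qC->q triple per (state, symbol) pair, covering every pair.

states=5 start=0 accept={4} delta: 0a->0 0b->1 1a->0 1b->2 2a->1 2b->3 3a->4 3b->4 4a->3 4b->0

Grow the machine one transition at a time. Run the examples from 0; the earliest place one falls off (shortest prefix, ties alphabetical) gets sent to the lowest-numbered state that keeps every Accept/Reject pair distinguishable — a pair clashes when both reach the same state with identical unread suffix — and to a fresh state only if none does.
a: 0a undefined. 0a->0: ok.
b: 0b undefined. 0b->0: no, bbabba/baaa meet in 0. Open state 1: 0b->1.
ba: 1a undefined. 1a->0: ok.
bb: 1b undefined. 1b->0: no, bbabba/baaa meet in 0. 1b->1: no, bbabba/baaa meet in 0. Open state 2: 1b->2.
bba: 2a undefined. 2a->0: no, bbabba/baaa meet in 0. 2a->1: ok.
bbb: 2b undefined. 2b->0: no, bbabba/baaa meet in 0. 2b->1: no, bbabba/baaa meet in 0. 2b->2: no, bbabba/babba meet in 1. Open state 3: 2b->3.
bbba: 3a undefined. 3a->0: no, bbabba/baaa meet in 0. 3a->1: no, bbabba/babba meet in 1. 3a->2: no, bbabba/bb meet in 2. 3a->3: no, bbabba/babbb meet in 3. Open state 4: 3a->4.
bbbb: 3b undefined. 3b->0: no, bbbb/baaa meet in 0. 3b->1: no, bbbb/babba meet in 1. 3b->2: no, bbbb/bb meet in 2. 3b->3: no, bbbb/babbb meet in 3. 3b->4: ok.
bbbaa: 4a undefined. 4a->0: no, bbbaaa/baaa meet in 0. 4a->1: no, bbbaaa/baaa meet in 0. 4a->2: no, bbbaaa/babba meet in 1. 4a->3: ok.
bbbab: 4b undefined. 4b->0: ok.
All examples now run through 5 states with every (state, symbol) defined. Accept strings end in {4}, Reject strings end in {0,1,2,3}; accept={4}.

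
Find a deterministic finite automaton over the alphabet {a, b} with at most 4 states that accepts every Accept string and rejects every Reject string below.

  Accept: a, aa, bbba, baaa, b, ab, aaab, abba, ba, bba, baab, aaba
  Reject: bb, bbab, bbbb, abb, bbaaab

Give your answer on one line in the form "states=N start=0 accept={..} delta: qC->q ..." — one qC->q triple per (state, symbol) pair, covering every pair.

states=4 start=0 accept={0,1,3} delta: 0a->0 0b->1 1a->0 1b->2 2a->3 2b->1 3a->2 3b->2

Grow the machine one transition at a time. Run the examples from 0; the earliest place one falls off (shortest prefix, ties alphabetical) gets sent to the lowest-numbered state that keeps every Accept/Reject pair distinguishable — a pair clashes when both reach the same state with identical unread suffix — and to a fresh state only if none does.
a: 0a undefined. 0a->0: ok.
b: 0b undefined. 0b->0: no, a/bb meet in 0. Open state 1: 0b->1.
ba: 1a undefined. 1a->0: ok.
bb: 1b undefined. 1b->0: no, a/bb meet in 0. 1b->1: no, b/bb meet in 1. Open state 2: 1b->2.
bba: 2a undefined. 2a->0: no, b/bbab meet in 1. 2a->1: no, b/bbaaab meet in 1. 2a->2: no, abba/bb meet in 2. Open state 3: 2a->3.
bbb: 2b undefined. 2b->0: no, b/bbbb meet in 1. 2b->1: ok.
bbaa: 3a undefined. 3a->0: no, b/bbaaab meet in 1. 3a->1: no, b/bbaaab meet in 1. 3a->2: ok.
bbab: 3b undefined. 3b->0: no, a/bbab meet in 0. 3b->1: no, b/bbab meet in 1. 3b->2: ok.
All examples now run through 4 states with every (state, symbol) defined. Accept strings end in {0,1,3}, Reject strings end in {2}; accept={0,1,3}.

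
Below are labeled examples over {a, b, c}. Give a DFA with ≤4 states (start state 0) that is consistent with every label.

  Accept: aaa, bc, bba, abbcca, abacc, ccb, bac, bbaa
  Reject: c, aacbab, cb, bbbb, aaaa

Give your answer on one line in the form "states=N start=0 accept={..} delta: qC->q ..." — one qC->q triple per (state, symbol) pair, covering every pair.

Fold the examples into a partial DFA from state 0: repeatedly fix the first undefined (state, symbol) met by the shortest-then-alphabetical prefix, trying targets in increasing order and rejecting any under which an Accept and a Reject string meet in one state with the same remainder; add a state when all current targets are rejected. Accepting states are where Accept strings end.
a: 0a undefined. 0a->0: no, aaa/aaaa meet in 0. Open state 1: 0a->1.
b: 0b undefined. 0b->0: no, bc/c meet in 0 with "c" left. 0b->1: ok.
c: 0c undefined. 0c->0: no, ccb/cb meet in 1. 0c->1: ok.
aa: 1a undefined. 1a->0: no, aaa/c meet in 1. 1a->1: no, aaa/c meet in 1. Open state 2: 1a->2.
ab: 1b undefined. 1b->0: no, bba/c meet in 1. 1b->1: ok.
bc: 1c undefined. 1c->0: no, ccb/c meet in 1. 1c->1: no, bc/c meet in 1. 1c->2: ok.
aaa: 2a undefined. 2a->0: ok.
aac: 2c undefined. 2c->0: no, abbcca/c meet in 1. 2c->1: no, ccb/aacbab meet in 2 with "b" left. 2c->2: ok.
ccb: 2b undefined. 2b->0: ok.
All examples now run through 3 states with every (state, symbol) defined. Accept strings end in {0,2}, Reject strings end in {1}; accept={0,2}.

states=3 start=0 accept={0,2} delta: 0a->1 0b->1 0c->1 1a->2 1b->1 1c->2 2a->0 2b->0 2c->2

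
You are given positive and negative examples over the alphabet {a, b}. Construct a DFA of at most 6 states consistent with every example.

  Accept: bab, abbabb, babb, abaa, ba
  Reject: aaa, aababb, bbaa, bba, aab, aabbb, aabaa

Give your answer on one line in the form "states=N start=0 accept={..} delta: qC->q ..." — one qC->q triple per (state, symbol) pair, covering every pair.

Fold the examples into a partial DFA from state 0: repeatedly fix the first undefined (state, symbol) met by the shortest-then-alphabetical prefix, trying targets in increasing order and rejecting any under which an Accept and a Reject string meet in one state with the same remainder; add a state when all current targets are rejected. Accepting states are where Accept strings end.
a: 0a undefined. 0a->0: no, babb/aababb meet in 0 with "babb" left. Open state 1: 0a->1.
b: 0b undefined. 0b->0: no, ba/bba meet in 1. 0b->1: no, bab/aab meet in 1 with "ab" left. Open state 2: 0b->2.
aa: 1a undefined. 1a->0: no, babb/aababb meet in 2 with "abb" left. 1a->1: no, abaa/aabaa meet in 1 with "baa" left. 1a->2: no, ba/aaa meet in 2 with "a" left. Open state 3: 1a->3.
ab: 1b undefined. 1b->0: ok.
ba: 2a undefined. 2a->0: ok.
bb: 2b undefined. 2b->0: no, abaa/bbaa meet in 3. 2b->1: no, abaa/bba meet in 3. 2b->2: no, ba/bba meet in 0. 2b->3: ok.
aaa: 3a undefined. 3a->0: no, ba/aaa meet in 0. 3a->1: no, abbabb/bbaa meet in 3. 3a->2: no, bab/aaa meet in 2. 3a->3: no, abbabb/aaa meet in 3. Open state 4: 3a->4.
aab: 3b undefined. 3b->0: no, bab/aababb meet in 2. 3b->1: no, bab/aabbb meet in 2. 3b->2: no, bab/aab meet in 2. 3b->3: no, abbabb/aab meet in 3. 3b->4: ok.
aaba: 4a undefined. 4a->0: no, abbabb/aababb meet in 3. 4a->1: no, bab/aababb meet in 2. 4a->2: no, bab/bbaa meet in 2. 4a->3: no, abbabb/bbaa meet in 3. 4a->4: ok.
aabb: 4b undefined. 4b->0: no, bab/aababb meet in 2. 4b->1: no, ba/aababb meet in 0. 4b->2: no, abbabb/aababb meet in 3. 4b->3: ok.
All examples now run through 5 states with every (state, symbol) defined. Accept strings end in {0,2,3}, Reject strings end in {4}; accept={0,2,3}.

states=5 start=0 accept={0,2,3} delta: 0a->1 0b->2 1a->3 1b->0 2a->0 2b->3 3a->4 3b->4 4a->4 4b->3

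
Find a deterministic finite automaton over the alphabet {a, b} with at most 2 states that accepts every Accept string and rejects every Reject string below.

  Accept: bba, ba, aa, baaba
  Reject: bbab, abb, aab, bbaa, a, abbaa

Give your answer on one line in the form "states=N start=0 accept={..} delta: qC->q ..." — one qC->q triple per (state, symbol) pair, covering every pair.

states=2 start=0 accept={0} delta: 0a->1 0b->1 1a->0 1b->1

State merging on the prefix tree: take the shortest (then alphabetical) example prefix whose next move is undefined and point that move at state 0, else 1, else 2, ...; a target is out if some Accept/Reject pair would then sit in one state with the same input left (inseparable). If every existing state is out, open a new one.
a: 0a undefined. 0a->0: no, aa/a meet in 0. Open state 1: 0a->1.
b: 0b undefined. 0b->0: no, bba/a meet in 1. 0b->1: ok.
aa: 1a undefined. 1a->0: ok.
ab: 1b undefined. 1b->0: no, bba/abb meet in 1. 1b->1: ok.
All examples now run through 2 states with every (state, symbol) defined. Accept strings end in {0}, Reject strings end in {1}; accept={0}.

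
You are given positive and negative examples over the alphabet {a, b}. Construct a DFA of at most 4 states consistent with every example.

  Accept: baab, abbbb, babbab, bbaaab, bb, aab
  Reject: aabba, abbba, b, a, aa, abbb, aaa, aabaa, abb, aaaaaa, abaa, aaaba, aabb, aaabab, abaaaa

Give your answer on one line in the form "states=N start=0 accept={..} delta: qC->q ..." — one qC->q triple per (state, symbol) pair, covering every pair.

states=3 start=0 accept={2} delta: 0a->1 0b->1 1a->1 1b->2 2a->0 2b->0

Fold the examples into a partial DFA from state 0: repeatedly fix the first undefined (state, symbol) met by the shortest-then-alphabetical prefix, trying targets in increasing order and rejecting any under which an Accept and a Reject string meet in one state with the same remainder; add a state when all current targets are rejected. Accepting states are where Accept strings end.
a: 0a undefined. 0a->0: no, bb/abb meet in 0 with "bb" left. Open state 1: 0a->1.
b: 0b undefined. 0b->0: no, bb/b meet in 0. 0b->1: ok.
aa: 1a undefined. 1a->0: no, baab/aabb meet in 1 with "b" left. 1a->1: ok.
ab: 1b undefined. 1b->0: no, baab/abbb meet in 0. 1b->1: no, baab/aabba meet in 1. Open state 2: 1b->2.
aba: 2a undefined. 2a->0: ok.
abb: 2b undefined. 2b->0: ok.
All examples now run through 3 states with every (state, symbol) defined. Accept strings end in {2}, Reject strings end in {0,1}; accept={2}.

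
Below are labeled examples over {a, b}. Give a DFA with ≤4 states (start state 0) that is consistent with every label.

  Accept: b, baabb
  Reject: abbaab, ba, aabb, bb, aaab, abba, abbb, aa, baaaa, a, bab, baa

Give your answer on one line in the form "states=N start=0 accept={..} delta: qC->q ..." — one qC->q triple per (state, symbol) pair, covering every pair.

states=4 start=0 accept={2} delta: 0a->1 0b->2 1a->0 1b->0 2a->3 2b->0 3a->1 3b->0

Grow the machine one transition at a time. Run the examples from 0; the earliest place one falls off (shortest prefix, ties alphabetical) gets sent to the lowest-numbered state that keeps every Accept/Reject pair distinguishable — a pair clashes when both reach the same state with identical unread suffix — and to a fresh state only if none does.
a: 0a undefined. 0a->0: no, b/aaab meet in 0 with "b" left. Open state 1: 0a->1.
b: 0b undefined. 0b->0: no, b/bb meet in 0. 0b->1: no, b/a meet in 1. Open state 2: 0b->2.
aa: 1a undefined. 1a->0: ok.
ab: 1b undefined. 1b->0: ok.
ba: 2a undefined. 2a->0: no, b/bab meet in 2. 2a->1: no, b/abbaab meet in 2. 2a->2: no, b/ba meet in 2. Open state 3: 2a->3.
bb: 2b undefined. 2b->0: ok.
baa: 3a undefined. 3a->0: no, b/abbaab meet in 2. 3a->1: ok.
bab: 3b undefined. 3b->0: ok.
All examples now run through 4 states with every (state, symbol) defined. Accept strings end in {2}, Reject strings end in {0,1,3}; accept={2}.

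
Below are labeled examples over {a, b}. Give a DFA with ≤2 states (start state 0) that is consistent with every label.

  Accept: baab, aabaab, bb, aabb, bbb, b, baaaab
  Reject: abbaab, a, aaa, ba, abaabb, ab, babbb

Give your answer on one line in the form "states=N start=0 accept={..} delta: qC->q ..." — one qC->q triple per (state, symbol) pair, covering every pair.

State merging on the prefix tree: take the shortest (then alphabetical) example prefix whose next move is undefined and point that move at state 0, else 1, else 2, ...; a target is out if some Accept/Reject pair would then sit in one state with the same input left (inseparable). If every existing state is out, open a new one.
a: 0a undefined. 0a->0: no, b/ab meet in 0 with "b" left. Open state 1: 0a->1.
b: 0b undefined. 0b->0: ok.
aa: 1a undefined. 1a->0: ok.
ab: 1b undefined. 1b->0: no, baab/abbaab meet in 0. 1b->1: ok.
All examples now run through 2 states with every (state, symbol) defined. Accept strings end in {0}, Reject strings end in {1}; accept={0}.

states=2 start=0 accept={0} delta: 0a->1 0b->0 1a->0 1b->1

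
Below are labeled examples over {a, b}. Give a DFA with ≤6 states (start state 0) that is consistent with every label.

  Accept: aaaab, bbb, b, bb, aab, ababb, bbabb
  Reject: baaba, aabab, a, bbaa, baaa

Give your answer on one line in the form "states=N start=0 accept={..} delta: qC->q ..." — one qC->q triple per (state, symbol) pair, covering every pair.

states=3 start=0 accept={1} delta: 0a->0 0b->1 1a->2 1b->1 2a->0 2b->0

State merging on the prefix tree: take the shortest (then alphabetical) example prefix whose next move is undefined and point that move at state 0, else 1, else 2, ...; a target is out if some Accept/Reject pair would then sit in one state with the same input left (inseparable). If every existing state is out, open a new one.
a: 0a undefined. 0a->0: ok.
b: 0b undefined. 0b->0: no, aaaab/baaba meet in 0. Open state 1: 0b->1.
ba: 1a undefined. 1a->0: no, aaaab/aabab meet in 1. 1a->1: no, aaaab/baaa meet in 1. Open state 2: 1a->2.
bb: 1b undefined. 1b->0: no, bb/a meet in 0. 1b->1: ok.
baa: 2a undefined. 2a->0: ok.
abab: 2b undefined. 2b->0: ok.
All examples now run through 3 states with every (state, symbol) defined. Accept strings end in {1}, Reject strings end in {0,2}; accept={1}.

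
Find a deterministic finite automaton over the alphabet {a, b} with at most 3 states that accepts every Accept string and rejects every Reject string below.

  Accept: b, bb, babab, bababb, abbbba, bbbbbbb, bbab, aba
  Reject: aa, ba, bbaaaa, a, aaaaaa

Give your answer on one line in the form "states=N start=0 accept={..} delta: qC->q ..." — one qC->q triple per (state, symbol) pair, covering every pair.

State merging on the prefix tree: take the shortest (then alphabetical) example prefix whose next move is undefined and point that move at state 0, else 1, else 2, ...; a target is out if some Accept/Reject pair would then sit in one state with the same input left (inseparable). If every existing state is out, open a new one.
a: 0a undefined. 0a->0: no, aba/ba meet in 0 with "ba" left. Open state 1: 0a->1.
b: 0b undefined. 0b->0: ok.
aa: 1a undefined. 1a->0: no, b/aa meet in 0. 1a->1: ok.
ab: 1b undefined. 1b->0: no, abbbba/aa meet in 1. 1b->1: no, babab/aa meet in 1. Open state 2: 1b->2.
aba: 2a undefined. 2a->0: ok.
abb: 2b undefined. 2b->0: no, abbbba/aa meet in 1. 2b->1: no, abbbba/aa meet in 1. 2b->2: ok.
All examples now run through 3 states with every (state, symbol) defined. Accept strings end in {0,2}, Reject strings end in {1}; accept={0,2}.

states=3 start=0 accept={0,2} delta: 0a->1 0b->0 1a->1 1b->2 2a->0 2b->2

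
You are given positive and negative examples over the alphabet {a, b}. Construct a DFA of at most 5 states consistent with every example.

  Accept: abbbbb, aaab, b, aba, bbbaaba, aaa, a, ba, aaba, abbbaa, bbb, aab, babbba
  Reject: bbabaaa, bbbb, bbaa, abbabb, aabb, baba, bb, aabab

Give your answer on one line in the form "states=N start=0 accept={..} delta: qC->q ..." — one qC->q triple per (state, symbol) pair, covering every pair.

states=5 start=0 accept={0,1,3} delta: 0a->0 0b->1 1a->1 1b->2 2a->2 2b->3 3a->4 3b->4 4a->3 4b->0

Grow the machine one transition at a time. Run the examples from 0; the earliest place one falls off (shortest prefix, ties alphabetical) gets sent to the lowest-numbered state that keeps every Accept/Reject pair distinguishable — a pair clashes when both reach the same state with identical unread suffix — and to a fresh state only if none does.
a: 0a undefined. 0a->0: ok.
b: 0b undefined. 0b->0: no, abbbbb/bbabaaa meet in 0. Open state 1: 0b->1.
ba: 1a undefined. 1a->0: no, aaab/aabab meet in 1. 1a->1: ok.
bb: 1b undefined. 1b->0: no, abbbbb/bbabaaa meet in 1. 1b->1: no, abbbbb/bbabaaa meet in 1. Open state 2: 1b->2.
bba: 2a undefined. 2a->0: no, aaab/bbabaaa meet in 1. 2a->1: no, aaab/bbabaaa meet in 1. 2a->2: ok.
bbb: 2b undefined. 2b->0: no, abbbbb/bbaa meet in 2. 2b->1: no, abbbbb/bbabaaa meet in 1. 2b->2: no, abbbbb/bbabaaa meet in 2. Open state 3: 2b->3.
bbba: 3a undefined. 3a->0: no, aaa/bbabaaa meet in 0. 3a->1: no, aaab/bbabaaa meet in 1. 3a->2: no, bbbaaba/bbabaaa meet in 2. 3a->3: no, abbbaa/bbabaaa meet in 3. Open state 4: 3a->4.
bbbb: 3b undefined. 3b->0: no, aaa/bbbb meet in 0. 3b->1: no, abbbbb/bbaa meet in 2. 3b->2: no, babbba/bbbb meet in 2. 3b->3: no, abbbbb/bbbb meet in 3. 3b->4: ok.
bbbaa: 4a undefined. 4a->0: no, aaa/bbabaaa meet in 0. 4a->1: no, aaab/bbabaaa meet in 1. 4a->2: no, bbbaaba/bbbb meet in 4. 4a->3: ok.
abbbbb: 4b undefined. 4b->0: ok.
All examples now run through 5 states with every (state, symbol) defined. Accept strings end in {0,1,3}, Reject strings end in {2,4}; accept={0,1,3}.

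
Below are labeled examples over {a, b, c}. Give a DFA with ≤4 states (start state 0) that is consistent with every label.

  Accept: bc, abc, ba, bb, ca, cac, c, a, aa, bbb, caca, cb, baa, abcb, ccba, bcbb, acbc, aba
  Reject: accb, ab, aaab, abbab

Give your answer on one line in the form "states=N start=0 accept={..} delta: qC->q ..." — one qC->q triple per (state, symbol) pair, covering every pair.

states=3 start=0 accept={0,2} delta: 0a->0 0b->1 0c->2 1a->0 1b->2 1c->2 2a->0 2b->2 2c->0

Grow the machine one transition at a time. Run the examples from 0; the earliest place one falls off (shortest prefix, ties alphabetical) gets sent to the lowest-numbered state that keeps every Accept/Reject pair distinguishable — a pair clashes when both reach the same state with identical unread suffix — and to a fresh state only if none does.
a: 0a undefined. 0a->0: ok.
b: 0b undefined. 0b->0: no, ba/ab meet in 0. Open state 1: 0b->1.
c: 0c undefined. 0c->0: no, cb/accb meet in 1. 0c->1: no, c/ab meet in 1. Open state 2: 0c->2.
ba: 1a undefined. 1a->0: ok.
bb: 1b undefined. 1b->0: no, bbb/ab meet in 1. 1b->1: no, bb/ab meet in 1. 1b->2: ok.
bc: 1c undefined. 1c->0: no, abcb/ab meet in 1. 1c->1: no, bc/ab meet in 1. 1c->2: ok.
ca: 2a undefined. 2a->0: ok.
cb: 2b undefined. 2b->0: no, bcbb/ab meet in 1. 2b->1: no, bbb/ab meet in 1. 2b->2: ok.
cc: 2c undefined. 2c->0: ok.
All examples now run through 3 states with every (state, symbol) defined. Accept strings end in {0,2}, Reject strings end in {1}; accept={0,2}.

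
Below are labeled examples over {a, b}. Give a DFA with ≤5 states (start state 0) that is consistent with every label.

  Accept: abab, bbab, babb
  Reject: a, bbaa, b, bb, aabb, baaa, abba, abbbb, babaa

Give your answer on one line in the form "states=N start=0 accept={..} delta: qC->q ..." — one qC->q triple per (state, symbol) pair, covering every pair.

Grow the machine one transition at a time. Run the examples from 0; the earliest place one falls off (shortest prefix, ties alphabetical) gets sent to the lowest-numbered state that keeps every Accept/Reject pair distinguishable — a pair clashes when both reach the same state with identical unread suffix — and to a fresh state only if none does.
a: 0a undefined. 0a->0: ok.
b: 0b undefined. 0b->0: no, abab/a meet in 0. Open state 1: 0b->1.
ba: 1a undefined. 1a->0: no, abab/b meet in 1. 1a->1: no, abab/bb meet in 1 with "b" left. Open state 2: 1a->2.
bb: 1b undefined. 1b->0: no, bbab/b meet in 1. 1b->1: ok.
baa: 2a undefined. 2a->0: ok.
bab: 2b undefined. 2b->0: no, abab/a meet in 0. 2b->1: no, abab/b meet in 1. 2b->2: no, abab/abba meet in 2. Open state 3: 2b->3.
baba: 3a undefined. 3a->0: ok.
babb: 3b undefined. 3b->0: no, babb/a meet in 0. 3b->1: no, babb/b meet in 1. 3b->2: no, babb/abba meet in 2. 3b->3: ok.
All examples now run through 4 states with every (state, symbol) defined. Accept strings end in {3}, Reject strings end in {0,1,2}; accept={3}.

states=4 start=0 accept={3} delta: 0a->0 0b->1 1a->2 1b->1 2a->0 2b->3 3a->0 3b->3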